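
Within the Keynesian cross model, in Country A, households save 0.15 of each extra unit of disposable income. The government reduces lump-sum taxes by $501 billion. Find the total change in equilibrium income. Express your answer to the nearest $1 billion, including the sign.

MPC = 1 − MPS = 1 − 0.15 = 0.85.
A lump-sum tax change of −$501 billion shifts disposable income by +$501 billion; first-round consumption changes by −c × ΔT = −0.85 × (−$501 billion) = +$425.85 billion.
Expenditure multiplier = 1/(1 − MPC) = 1/(1 − 0.85) = 1/0.15 ≈ 6.667.
The tax multiplier is −c × k ≈ −5.667, so ΔY = k × (−c·ΔT) = (+$425.85 billion) / 0.15 = +$2,839 billion.

+$2,839 billion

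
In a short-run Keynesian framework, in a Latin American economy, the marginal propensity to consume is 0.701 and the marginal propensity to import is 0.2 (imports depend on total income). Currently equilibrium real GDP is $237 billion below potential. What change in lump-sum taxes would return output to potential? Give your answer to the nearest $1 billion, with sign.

−$169 billion

Spending multiplier = 1/(1 − c + m) = 1/(1 − 0.701 + 0.2) = 1/0.499 ≈ 2.004.
Tax multiplier = −c·k = −0.701/0.499 ≈ −1.405. Need ΔY = +$237 billion, so ΔT = ΔY/(−c·k) = −(+$237 billion) × 0.499 / 0.701 ≈ −$169 billion.
The government should cut lump-sum taxes by $169 billion.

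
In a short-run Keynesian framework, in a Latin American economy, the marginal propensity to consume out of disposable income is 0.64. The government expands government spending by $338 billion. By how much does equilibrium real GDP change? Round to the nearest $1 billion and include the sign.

+$939 billion

Expenditure multiplier = 1/(1 − MPC) = 1/(1 − 0.64) = 1/0.36 ≈ 2.778.
ΔY = k × ΔG = (+$338 billion) / 0.36 ≈ +$939 billion.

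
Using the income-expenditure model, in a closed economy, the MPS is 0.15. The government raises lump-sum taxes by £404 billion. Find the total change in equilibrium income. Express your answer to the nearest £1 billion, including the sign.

−£2,289 billion

MPC = 1 − MPS = 1 − 0.15 = 0.85.
A lump-sum tax change of +£404 billion shifts disposable income by −£404 billion; first-round consumption changes by −c × ΔT = −0.85 × (+£404 billion) = −£343.4 billion.
Expenditure multiplier = 1/(1 − MPC) = 1/(1 − 0.85) = 1/0.15 ≈ 6.667.
The tax multiplier is −c × k ≈ −5.667, so ΔY = k × (−c·ΔT) = (−£343.4 billion) / 0.15 ≈ −£2,289 billion.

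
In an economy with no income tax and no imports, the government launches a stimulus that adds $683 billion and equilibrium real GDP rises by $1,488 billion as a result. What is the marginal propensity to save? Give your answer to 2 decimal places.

0.46

Implied spending multiplier k = ΔY/ΔG = 1,488/683 ≈ 2.1786.
Since k = 1/(1 − MPC), MPC = 1 − 1/k = 1 − ΔG/ΔY = 1 − 683/1,488 ≈ 0.54.
MPS = 1 − MPC = 0.46.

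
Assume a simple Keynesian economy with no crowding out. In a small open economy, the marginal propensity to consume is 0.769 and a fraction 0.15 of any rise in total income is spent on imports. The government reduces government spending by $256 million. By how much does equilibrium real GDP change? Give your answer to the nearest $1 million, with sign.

−$672 million

Expenditure multiplier = 1/(1 − c + m) = 1/(1 − 0.769 + 0.15) = 1/0.381 ≈ 2.625.
ΔY = k × ΔG = (−$256 million) / 0.381 ≈ −$672 million.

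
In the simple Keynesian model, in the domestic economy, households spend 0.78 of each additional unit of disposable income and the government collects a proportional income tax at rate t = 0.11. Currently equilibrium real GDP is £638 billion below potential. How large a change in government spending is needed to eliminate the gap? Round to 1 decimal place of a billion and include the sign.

+£195.1 billion

Spending multiplier = 1/(1 − c(1−t)) = 1/(1 − 0.78×0.89) = 1/0.3058 ≈ 3.27.
Need ΔY = +£638 billion, so ΔG = ΔY/k = (+£638 billion) × 0.3058 ≈ +£195.1 billion.
The government should increase government spending by £195.1 billion.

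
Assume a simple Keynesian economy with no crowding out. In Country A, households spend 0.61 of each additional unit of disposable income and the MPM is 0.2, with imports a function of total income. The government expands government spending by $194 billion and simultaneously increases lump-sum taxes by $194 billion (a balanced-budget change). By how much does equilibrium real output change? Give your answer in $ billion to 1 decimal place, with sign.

+$128.2 billion

Expenditure multiplier = 1/(1 − c + m) = 1/(1 − 0.61 + 0.2) = 1/0.59 ≈ 1.695.
ΔG contributes k·ΔG = (+$194 billion) / 0.59 ≈ +$328.8 billion.
ΔT of +$194 billion changes first-round spending by −c·ΔT = −$118.34 billion, contributing k·(−c·ΔT) = (−$118.34 billion) / 0.59 ≈ −$200.6 billion.
Net ΔY = k(ΔG − c·ΔT) = (+$75.66 billion) / 0.59 ≈ +$128.2 billion.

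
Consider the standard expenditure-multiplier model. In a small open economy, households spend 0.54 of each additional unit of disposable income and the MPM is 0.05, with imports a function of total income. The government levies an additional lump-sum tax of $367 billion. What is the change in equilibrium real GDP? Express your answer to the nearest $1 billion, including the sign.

−$389 billion

A lump-sum tax change of +$367 billion shifts disposable income by −$367 billion; first-round consumption changes by −c × ΔT = −0.54 × (+$367 billion) = −$198.18 billion.
Expenditure multiplier = 1/(1 − c + m) = 1/(1 − 0.54 + 0.05) = 1/0.51 ≈ 1.961.
The tax multiplier is −c × k ≈ −1.059, so ΔY = k × (−c·ΔT) = (−$198.18 billion) / 0.51 ≈ −$389 billion.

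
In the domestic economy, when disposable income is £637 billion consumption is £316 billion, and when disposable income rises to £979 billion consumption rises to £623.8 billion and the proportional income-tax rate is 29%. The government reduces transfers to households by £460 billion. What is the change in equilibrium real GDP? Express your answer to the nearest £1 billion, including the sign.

−£1,147 billion

MPC = ΔC/ΔYd = (623.8 − 316)/(979 − 637) = 307.8/342 = 0.9.
The transfer change shifts disposable income by −£460 billion, so first-round consumption changes by c·ΔTR = 0.9 × (−£460 billion) = −£414 billion.
Expenditure multiplier = 1/(1 − c(1−t)) = 1/(1 − 0.9×0.71) = 1/0.361 ≈ 2.77.
The transfer multiplier is c × k ≈ 2.493, so ΔY = k × (c·ΔTR) = (−£414 billion) / 0.361 ≈ −£1,147 billion.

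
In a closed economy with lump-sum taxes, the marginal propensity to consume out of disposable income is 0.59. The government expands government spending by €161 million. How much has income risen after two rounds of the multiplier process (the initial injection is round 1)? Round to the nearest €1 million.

€256 million

Round 1 adds ΔG = €161 million; each later round is MPC = 0.59 times the previous.
After 2 rounds: 161 + 94.99 = ΔG·(1 − c^2)/(1 − c) = 161 × (1 − 0.3481)/0.41 ≈ €256 million.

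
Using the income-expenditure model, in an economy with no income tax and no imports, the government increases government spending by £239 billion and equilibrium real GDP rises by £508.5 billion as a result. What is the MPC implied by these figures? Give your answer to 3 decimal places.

Implied spending multiplier k = ΔY/ΔG = 508.5/239 ≈ 2.1276.
Since k = 1/(1 − MPC), MPC = 1 − 1/k = 1 − ΔG/ΔY = 1 − 239/508.5 ≈ 0.530.

0.530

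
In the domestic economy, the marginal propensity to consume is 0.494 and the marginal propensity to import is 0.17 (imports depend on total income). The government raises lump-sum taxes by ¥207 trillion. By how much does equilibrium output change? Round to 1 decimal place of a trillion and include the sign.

A lump-sum tax change of +¥207 trillion shifts disposable income by −¥207 trillion; first-round consumption changes by −c × ΔT = −0.494 × (+¥207 trillion) = −¥102.258 trillion.
Expenditure multiplier = 1/(1 − c + m) = 1/(1 − 0.494 + 0.17) = 1/0.676 ≈ 1.479.
The tax multiplier is −c × k ≈ −0.731, so ΔY = k × (−c·ΔT) = (−¥102.258 trillion) / 0.676 ≈ −¥151.3 trillion.

−¥151.3 trillion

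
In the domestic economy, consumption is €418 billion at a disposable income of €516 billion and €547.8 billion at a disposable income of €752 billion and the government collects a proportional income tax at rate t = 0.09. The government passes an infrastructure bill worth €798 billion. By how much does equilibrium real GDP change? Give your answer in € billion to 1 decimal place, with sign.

+€1,597.6 billion

MPC = ΔC/ΔYd = (547.8 − 418)/(752 − 516) = 129.8/236 = 0.55.
Government-spending multiplier = 1/(1 − c(1−t)) = 1/(1 − 0.55×0.91) = 1/0.4995 ≈ 2.002.
ΔY = k × ΔG = (+€798 billion) / 0.4995 ≈ +€1,597.6 billion.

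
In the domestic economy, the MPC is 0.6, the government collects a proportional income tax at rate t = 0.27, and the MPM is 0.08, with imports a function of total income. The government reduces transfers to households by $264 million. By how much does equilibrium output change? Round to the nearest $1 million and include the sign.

−$247 million

The transfer change shifts disposable income by −$264 million, so first-round consumption changes by c·ΔTR = 0.6 × (−$264 million) = −$158.4 million.
Expenditure multiplier = 1/(1 − c(1−t) + m) = 1/(1 − 0.6×0.73 + 0.08) = 1/0.642 ≈ 1.558.
The transfer multiplier is c × k ≈ 0.935, so ΔY = k × (c·ΔTR) = (−$158.4 million) / 0.642 ≈ −$247 million.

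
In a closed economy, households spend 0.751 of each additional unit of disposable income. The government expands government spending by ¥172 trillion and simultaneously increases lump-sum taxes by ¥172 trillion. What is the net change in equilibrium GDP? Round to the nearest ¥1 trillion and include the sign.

+¥172 trillion

Expenditure multiplier = 1/(1 − MPC) = 1/(1 − 0.751) = 1/0.249 ≈ 4.016.
ΔG contributes k·ΔG = (+¥172 trillion) / 0.249 ≈ +¥690.8 trillion.
ΔT of +¥172 trillion changes first-round spending by −c·ΔT = −¥129.172 trillion, contributing k·(−c·ΔT) = (−¥129.172 trillion) / 0.249 ≈ −¥518.8 trillion.
With ΔG = ΔT and no other leakages, the balanced-budget multiplier is 1, so ΔY = ΔG = +¥172 trillion.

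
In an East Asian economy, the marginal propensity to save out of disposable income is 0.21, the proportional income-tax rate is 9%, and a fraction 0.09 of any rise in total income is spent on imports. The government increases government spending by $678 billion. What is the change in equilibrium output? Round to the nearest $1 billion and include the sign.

+$1,827 billion

MPC = 1 − MPS = 1 − 0.21 = 0.79.
Government-spending multiplier = 1/(1 − c(1−t) + m) = 1/(1 − 0.79×0.91 + 0.09) = 1/0.3711 ≈ 2.695.
ΔY = k × ΔG = (+$678 billion) / 0.3711 ≈ +$1,827 billion.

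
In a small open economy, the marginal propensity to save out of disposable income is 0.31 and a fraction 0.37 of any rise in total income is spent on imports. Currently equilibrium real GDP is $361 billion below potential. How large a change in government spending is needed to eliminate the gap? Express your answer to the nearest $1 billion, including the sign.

+$245 billion

MPC = 1 − MPS = 1 − 0.31 = 0.69.
Spending multiplier = 1/(1 − c + m) = 1/(1 − 0.69 + 0.37) = 1/0.68 ≈ 1.471.
Need ΔY = +$361 billion, so ΔG = ΔY/k = (+$361 billion) × 0.68 ≈ +$245 billion.
The government should increase government spending by $245 billion.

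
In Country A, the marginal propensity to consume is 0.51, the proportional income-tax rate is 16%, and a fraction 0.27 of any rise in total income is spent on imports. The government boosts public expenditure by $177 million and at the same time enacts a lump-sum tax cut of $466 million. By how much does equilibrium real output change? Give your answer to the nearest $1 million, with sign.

+$493 million

Expenditure multiplier = 1/(1 − c(1−t) + m) = 1/(1 − 0.51×0.84 + 0.27) = 1/0.8416 ≈ 1.188.
ΔG contributes k·ΔG = (+$177 million) / 0.8416 ≈ +$210.3 million.
ΔT of −$466 million changes first-round spending by −c·ΔT = +$237.66 million, contributing k·(−c·ΔT) = (+$237.66 million) / 0.8416 ≈ +$282.4 million.
Net ΔY = k(ΔG − c·ΔT) = (+$414.66 million) / 0.8416 ≈ +$493 million.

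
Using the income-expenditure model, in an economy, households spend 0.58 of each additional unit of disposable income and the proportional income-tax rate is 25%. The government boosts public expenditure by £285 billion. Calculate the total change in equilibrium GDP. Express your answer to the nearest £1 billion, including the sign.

+£504 billion

Expenditure multiplier = 1/(1 − c(1−t)) = 1/(1 − 0.58×0.75) = 1/0.565 ≈ 1.77.
ΔY = k × ΔG = (+£285 billion) / 0.565 ≈ +£504 billion.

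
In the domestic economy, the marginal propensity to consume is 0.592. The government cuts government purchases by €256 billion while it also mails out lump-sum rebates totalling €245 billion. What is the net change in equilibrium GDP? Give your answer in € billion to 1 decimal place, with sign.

−€272.0 billion

Expenditure multiplier = 1/(1 − MPC) = 1/(1 − 0.592) = 1/0.408 ≈ 2.451.
ΔG contributes k·ΔG = (−€256 billion) / 0.408 ≈ −€627.5 billion.
ΔT of −€245 billion changes first-round spending by −c·ΔT = +€145.04 billion, contributing k·(−c·ΔT) = (+€145.04 billion) / 0.408 ≈ +€355.5 billion.
Net ΔY = k(ΔG − c·ΔT) = (−€110.96 billion) / 0.408 ≈ −€272 billion.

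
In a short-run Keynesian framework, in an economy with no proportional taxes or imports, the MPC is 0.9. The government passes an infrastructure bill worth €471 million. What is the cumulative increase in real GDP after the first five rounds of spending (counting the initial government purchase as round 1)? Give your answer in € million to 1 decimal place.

Round 1 adds ΔG = €471 million; each later round is MPC = 0.9 times the previous.
After 5 rounds: 471 + 423.9 + 381.51 + 343.359 + 309.0231 = ΔG·(1 − c^5)/(1 − c) = 471 × (1 − 0.59049)/0.1 ≈ €1,928.8 million.

€1,928.8 million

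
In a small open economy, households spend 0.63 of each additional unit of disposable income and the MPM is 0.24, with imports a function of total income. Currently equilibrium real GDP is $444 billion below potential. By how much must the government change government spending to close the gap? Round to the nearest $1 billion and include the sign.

+$271 billion

Spending multiplier = 1/(1 − c + m) = 1/(1 − 0.63 + 0.24) = 1/0.61 ≈ 1.639.
Need ΔY = +$444 billion, so ΔG = ΔY/k = (+$444 billion) × 0.61 ≈ +$271 billion.
The government should increase government spending by $271 billion.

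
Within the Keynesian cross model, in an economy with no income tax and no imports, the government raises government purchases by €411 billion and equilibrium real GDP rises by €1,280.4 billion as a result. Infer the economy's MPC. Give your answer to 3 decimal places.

Implied spending multiplier k = ΔY/ΔG = 1,280.4/411 ≈ 3.1153.
Since k = 1/(1 − MPC), MPC = 1 − 1/k = 1 − ΔG/ΔY = 1 − 411/1,280.4 ≈ 0.679.

0.679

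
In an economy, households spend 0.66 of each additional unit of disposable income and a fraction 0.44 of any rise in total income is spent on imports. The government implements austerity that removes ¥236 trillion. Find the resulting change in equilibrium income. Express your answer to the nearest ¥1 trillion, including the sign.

−¥303 trillion

Spending multiplier = 1/(1 − c + m) = 1/(1 − 0.66 + 0.44) = 1/0.78 ≈ 1.282.
ΔY = k × ΔG = (−¥236 trillion) / 0.78 ≈ −¥303 trillion.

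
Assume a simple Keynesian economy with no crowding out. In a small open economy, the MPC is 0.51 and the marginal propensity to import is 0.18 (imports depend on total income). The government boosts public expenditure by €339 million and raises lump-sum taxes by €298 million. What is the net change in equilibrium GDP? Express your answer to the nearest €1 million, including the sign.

+€279 million

Expenditure multiplier = 1/(1 − c + m) = 1/(1 − 0.51 + 0.18) = 1/0.67 ≈ 1.493.
ΔG contributes k·ΔG = (+€339 million) / 0.67 ≈ +€506 million.
ΔT of +€298 million changes first-round spending by −c·ΔT = −€151.98 million, contributing k·(−c·ΔT) = (−€151.98 million) / 0.67 ≈ −€226.8 million.
Net ΔY = k(ΔG − c·ΔT) = (+€187.02 million) / 0.67 ≈ +€279 million.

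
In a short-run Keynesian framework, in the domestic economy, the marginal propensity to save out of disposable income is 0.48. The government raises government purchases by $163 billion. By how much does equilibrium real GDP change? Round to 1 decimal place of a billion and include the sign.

+$339.6 billion

MPC = 1 − MPS = 1 − 0.48 = 0.52.
Spending multiplier = 1/(1 − MPC) = 1/(1 − 0.52) = 1/0.48 ≈ 2.083.
ΔY = k × ΔG = (+$163 billion) / 0.48 ≈ +$339.6 billion.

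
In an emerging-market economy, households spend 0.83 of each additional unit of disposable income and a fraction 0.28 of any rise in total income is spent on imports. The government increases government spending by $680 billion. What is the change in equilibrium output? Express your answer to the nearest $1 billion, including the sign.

Spending multiplier = 1/(1 − c + m) = 1/(1 − 0.83 + 0.28) = 1/0.45 ≈ 2.222.
ΔY = k × ΔG = (+$680 billion) / 0.45 ≈ +$1,511 billion.

+$1,511 billion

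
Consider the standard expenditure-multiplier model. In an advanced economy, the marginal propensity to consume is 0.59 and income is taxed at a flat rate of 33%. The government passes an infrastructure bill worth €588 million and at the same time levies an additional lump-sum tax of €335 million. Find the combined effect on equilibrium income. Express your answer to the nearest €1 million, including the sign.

+€646 million

Expenditure multiplier = 1/(1 − c(1−t)) = 1/(1 − 0.59×0.67) = 1/0.6047 ≈ 1.654.
ΔG contributes k·ΔG = (+€588 million) / 0.6047 ≈ +€972.4 million.
ΔT of +€335 million changes first-round spending by −c·ΔT = −€197.65 million, contributing k·(−c·ΔT) = (−€197.65 million) / 0.6047 ≈ −€326.9 million.
Net ΔY = k(ΔG − c·ΔT) = (+€390.35 million) / 0.6047 ≈ +€646 million.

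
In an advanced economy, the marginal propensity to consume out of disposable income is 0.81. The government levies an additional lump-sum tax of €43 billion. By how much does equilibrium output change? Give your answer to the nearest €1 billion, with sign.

A lump-sum tax change of +€43 billion shifts disposable income by −€43 billion; first-round consumption changes by −c × ΔT = −0.81 × (+€43 billion) = −€34.83 billion.
Expenditure multiplier = 1/(1 − MPC) = 1/(1 − 0.81) = 1/0.19 ≈ 5.263.
The tax multiplier is −c × k ≈ −4.263, so ΔY = k × (−c·ΔT) = (−€34.83 billion) / 0.19 ≈ −€183 billion.

−€183 billion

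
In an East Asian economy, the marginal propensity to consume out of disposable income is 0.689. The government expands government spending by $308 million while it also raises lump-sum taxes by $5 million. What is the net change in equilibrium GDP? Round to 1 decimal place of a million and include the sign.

Expenditure multiplier = 1/(1 − MPC) = 1/(1 − 0.689) = 1/0.311 ≈ 3.215.
ΔG contributes k·ΔG = (+$308 million) / 0.311 ≈ +$990.4 million.
ΔT of +$5 million changes first-round spending by −c·ΔT = −$3.445 million, contributing k·(−c·ΔT) = (−$3.445 million) / 0.311 ≈ −$11.1 million.
Net ΔY = k(ΔG − c·ΔT) = (+$304.555 million) / 0.311 ≈ +$979.3 million.

+$979.3 million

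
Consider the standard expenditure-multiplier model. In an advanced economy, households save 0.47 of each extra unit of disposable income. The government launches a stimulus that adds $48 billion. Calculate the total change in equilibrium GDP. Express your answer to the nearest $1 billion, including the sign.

+$102 billion

MPC = 1 − MPS = 1 − 0.47 = 0.53.
Expenditure multiplier = 1/(1 − MPC) = 1/(1 − 0.53) = 1/0.47 ≈ 2.128.
ΔY = k × ΔG = (+$48 billion) / 0.47 ≈ +$102 billion.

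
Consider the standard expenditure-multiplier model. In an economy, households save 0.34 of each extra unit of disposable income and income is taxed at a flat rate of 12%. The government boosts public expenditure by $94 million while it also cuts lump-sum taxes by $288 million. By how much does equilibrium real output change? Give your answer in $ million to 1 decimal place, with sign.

MPC = 1 − MPS = 1 − 0.34 = 0.66.
Expenditure multiplier = 1/(1 − c(1−t)) = 1/(1 − 0.66×0.88) = 1/0.4192 ≈ 2.385.
ΔG contributes k·ΔG = (+$94 million) / 0.4192 ≈ +$224.2 million.
ΔT of −$288 million changes first-round spending by −c·ΔT = +$190.08 million, contributing k·(−c·ΔT) = (+$190.08 million) / 0.4192 ≈ +$453.4 million.
Net ΔY = k(ΔG − c·ΔT) = (+$284.08 million) / 0.4192 ≈ +$677.7 million.

+$677.7 million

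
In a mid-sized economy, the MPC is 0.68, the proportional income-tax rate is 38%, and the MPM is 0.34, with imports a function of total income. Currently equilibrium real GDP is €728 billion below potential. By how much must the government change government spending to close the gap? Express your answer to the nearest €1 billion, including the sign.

Spending multiplier = 1/(1 − c(1−t) + m) = 1/(1 − 0.68×0.62 + 0.34) = 1/0.9184 ≈ 1.089.
Need ΔY = +€728 billion, so ΔG = ΔY/k = (+€728 billion) × 0.9184 ≈ +€669 billion.
The government should increase government spending by €669 billion.

+€669 billion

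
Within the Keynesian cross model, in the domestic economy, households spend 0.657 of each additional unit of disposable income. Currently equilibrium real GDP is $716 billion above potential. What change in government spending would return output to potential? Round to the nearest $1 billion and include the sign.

−$246 billion

Spending multiplier = 1/(1 − MPC) = 1/(1 − 0.657) = 1/0.343 ≈ 2.915.
Need ΔY = −$716 billion, so ΔG = ΔY/k = (−$716 billion) × 0.343 ≈ −$246 billion.
The government should cut government spending by $246 billion.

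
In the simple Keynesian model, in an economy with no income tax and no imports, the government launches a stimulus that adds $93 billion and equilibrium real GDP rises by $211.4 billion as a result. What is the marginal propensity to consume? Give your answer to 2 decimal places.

0.56

Implied spending multiplier k = ΔY/ΔG = 211.4/93 ≈ 2.2731.
Since k = 1/(1 − MPC), MPC = 1 − 1/k = 1 − ΔG/ΔY = 1 − 93/211.4 ≈ 0.56.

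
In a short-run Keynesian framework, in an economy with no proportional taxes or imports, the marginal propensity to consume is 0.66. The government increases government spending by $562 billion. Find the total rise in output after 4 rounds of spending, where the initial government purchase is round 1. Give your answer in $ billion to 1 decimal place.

$1,339.3 billion

Round 1 adds ΔG = $562 billion; each later round is MPC = 0.66 times the previous.
After 4 rounds: 562 + 370.92 + 244.8072 + 161.572752 = ΔG·(1 − c^4)/(1 − c) = 562 × (1 − 0.18974736)/0.34 ≈ $1,339.3 billion.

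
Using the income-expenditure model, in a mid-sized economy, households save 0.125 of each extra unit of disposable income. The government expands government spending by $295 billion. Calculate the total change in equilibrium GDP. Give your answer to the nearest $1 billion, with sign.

+$2,360 billion

MPC = 1 − MPS = 1 − 0.125 = 0.875.
Government-spending multiplier = 1/(1 − MPC) = 1/(1 − 0.875) = 1/0.125 = 8.
ΔY = k × ΔG = (+$295 billion) / 0.125 = +$2,360 billion.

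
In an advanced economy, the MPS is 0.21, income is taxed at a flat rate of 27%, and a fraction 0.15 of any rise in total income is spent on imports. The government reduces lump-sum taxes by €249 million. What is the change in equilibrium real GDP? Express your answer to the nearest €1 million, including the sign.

MPC = 1 − MPS = 1 − 0.21 = 0.79.
A lump-sum tax change of −€249 million shifts disposable income by +€249 million; first-round consumption changes by −c × ΔT = −0.79 × (−€249 million) = +€196.71 million.
Expenditure multiplier = 1/(1 − c(1−t) + m) = 1/(1 − 0.79×0.73 + 0.15) = 1/0.5733 ≈ 1.744.
The tax multiplier is −c × k ≈ −1.378, so ΔY = k × (−c·ΔT) = (+€196.71 million) / 0.5733 ≈ +€343 million.

+€343 million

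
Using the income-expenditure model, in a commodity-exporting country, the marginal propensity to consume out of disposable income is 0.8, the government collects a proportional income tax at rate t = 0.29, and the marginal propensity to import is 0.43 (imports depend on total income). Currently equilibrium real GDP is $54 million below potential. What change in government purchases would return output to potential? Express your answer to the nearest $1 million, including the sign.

+$47 million

Spending multiplier = 1/(1 − c(1−t) + m) = 1/(1 − 0.8×0.71 + 0.43) = 1/0.862 ≈ 1.16.
Need ΔY = +$54 million, so ΔG = ΔY/k = (+$54 million) × 0.862 ≈ +$47 million.
The government should increase government purchases by $47 million.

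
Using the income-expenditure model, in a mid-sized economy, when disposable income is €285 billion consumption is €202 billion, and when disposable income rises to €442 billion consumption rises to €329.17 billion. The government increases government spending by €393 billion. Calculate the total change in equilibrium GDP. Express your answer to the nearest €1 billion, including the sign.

+€2,068 billion

MPC = ΔC/ΔYd = (329.17 − 202)/(442 − 285) = 127.17/157 = 0.81.
Spending multiplier = 1/(1 − MPC) = 1/(1 − 0.81) = 1/0.19 ≈ 5.263.
ΔY = k × ΔG = (+€393 billion) / 0.19 ≈ +€2,068 billion.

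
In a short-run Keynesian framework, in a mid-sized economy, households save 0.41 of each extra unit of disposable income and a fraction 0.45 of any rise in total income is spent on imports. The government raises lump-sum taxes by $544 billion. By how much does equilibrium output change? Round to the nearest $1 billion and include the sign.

MPC = 1 − MPS = 1 − 0.41 = 0.59.
A lump-sum tax change of +$544 billion shifts disposable income by −$544 billion; first-round consumption changes by −c × ΔT = −0.59 × (+$544 billion) = −$320.96 billion.
Expenditure multiplier = 1/(1 − c + m) = 1/(1 − 0.59 + 0.45) = 1/0.86 ≈ 1.163.
The tax multiplier is −c × k ≈ −0.686, so ΔY = k × (−c·ΔT) = (−$320.96 billion) / 0.86 ≈ −$373 billion.

−$373 billion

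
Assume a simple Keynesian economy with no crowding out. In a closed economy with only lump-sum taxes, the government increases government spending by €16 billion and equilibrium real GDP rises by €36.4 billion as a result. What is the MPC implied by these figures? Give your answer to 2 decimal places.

0.56

Implied spending multiplier k = ΔY/ΔG = 36.4/16 = 2.275.
Since k = 1/(1 − MPC), MPC = 1 − 1/k = 1 − ΔG/ΔY = 1 − 16/36.4 ≈ 0.56.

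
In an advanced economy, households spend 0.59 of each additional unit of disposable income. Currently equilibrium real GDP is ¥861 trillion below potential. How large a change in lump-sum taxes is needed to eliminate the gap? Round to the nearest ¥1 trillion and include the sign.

−¥598 trillion

Spending multiplier = 1/(1 − MPC) = 1/(1 − 0.59) = 1/0.41 ≈ 2.439.
Tax multiplier = −c·k = −0.59/0.41 ≈ −1.439. Need ΔY = +¥861 trillion, so ΔT = ΔY/(−c·k) = −(+¥861 trillion) × 0.41 / 0.59 ≈ −¥598 trillion.
The government should cut lump-sum taxes by ¥598 trillion.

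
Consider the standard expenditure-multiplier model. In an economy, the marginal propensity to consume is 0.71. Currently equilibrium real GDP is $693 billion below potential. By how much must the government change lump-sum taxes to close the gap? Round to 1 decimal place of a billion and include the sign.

Spending multiplier = 1/(1 − MPC) = 1/(1 − 0.71) = 1/0.29 ≈ 3.448.
Tax multiplier = −c·k = −0.71/0.29 ≈ −2.448. Need ΔY = +$693 billion, so ΔT = ΔY/(−c·k) = −(+$693 billion) × 0.29 / 0.71 ≈ −$283.1 billion.
The government should cut lump-sum taxes by $283.1 billion.

−$283.1 billion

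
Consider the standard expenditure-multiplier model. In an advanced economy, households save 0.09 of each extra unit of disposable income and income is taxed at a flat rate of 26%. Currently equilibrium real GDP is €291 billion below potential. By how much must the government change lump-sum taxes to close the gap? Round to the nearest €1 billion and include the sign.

MPC = 1 − MPS = 1 − 0.09 = 0.91.
Spending multiplier = 1/(1 − c(1−t)) = 1/(1 − 0.91×0.74) = 1/0.3266 ≈ 3.062.
Tax multiplier = −c·k = −0.91/0.3266 ≈ −2.786. Need ΔY = +€291 billion, so ΔT = ΔY/(−c·k) = −(+€291 billion) × 0.3266 / 0.91 ≈ −€104 billion.
The government should cut lump-sum taxes by €104 billion.

−€104 billion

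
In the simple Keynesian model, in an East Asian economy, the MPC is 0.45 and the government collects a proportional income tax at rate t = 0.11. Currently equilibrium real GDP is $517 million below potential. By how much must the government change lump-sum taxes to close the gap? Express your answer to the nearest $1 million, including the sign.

−$689 million

Spending multiplier = 1/(1 − c(1−t)) = 1/(1 − 0.45×0.89) = 1/0.5995 ≈ 1.668.
Tax multiplier = −c·k = −0.45/0.5995 ≈ −0.751. Need ΔY = +$517 million, so ΔT = ΔY/(−c·k) = −(+$517 million) × 0.5995 / 0.45 ≈ −$689 million.
The government should cut lump-sum taxes by $689 million.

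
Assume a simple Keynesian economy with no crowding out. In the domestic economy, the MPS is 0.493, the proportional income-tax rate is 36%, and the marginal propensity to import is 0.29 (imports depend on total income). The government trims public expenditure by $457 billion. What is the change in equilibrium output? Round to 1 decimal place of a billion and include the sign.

MPC = 1 − MPS = 1 − 0.493 = 0.507.
Expenditure multiplier = 1/(1 − c(1−t) + m) = 1/(1 − 0.507×0.64 + 0.29) = 1/0.96552 ≈ 1.036.
ΔY = k × ΔG = (−$457 billion) / 0.96552 ≈ −$473.3 billion.

−$473.3 billion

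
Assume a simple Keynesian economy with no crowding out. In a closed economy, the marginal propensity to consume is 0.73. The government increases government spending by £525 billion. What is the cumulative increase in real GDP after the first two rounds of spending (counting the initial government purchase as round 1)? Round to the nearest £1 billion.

£908 billion

Round 1 adds ΔG = £525 billion; each later round is MPC = 0.73 times the previous.
After 2 rounds: 525 + 383.25 = ΔG·(1 − c^2)/(1 − c) = 525 × (1 − 0.5329)/0.27 ≈ £908 billion.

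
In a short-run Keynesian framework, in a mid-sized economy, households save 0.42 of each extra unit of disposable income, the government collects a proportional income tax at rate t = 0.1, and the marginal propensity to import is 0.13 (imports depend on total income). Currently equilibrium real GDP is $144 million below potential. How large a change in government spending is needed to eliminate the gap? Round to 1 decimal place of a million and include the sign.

+$87.6 million

MPC = 1 − MPS = 1 − 0.42 = 0.58.
Spending multiplier = 1/(1 − c(1−t) + m) = 1/(1 − 0.58×0.9 + 0.13) = 1/0.608 ≈ 1.645.
Need ΔY = +$144 million, so ΔG = ΔY/k = (+$144 million) × 0.608 ≈ +$87.6 million.
The government should increase government spending by $87.6 million.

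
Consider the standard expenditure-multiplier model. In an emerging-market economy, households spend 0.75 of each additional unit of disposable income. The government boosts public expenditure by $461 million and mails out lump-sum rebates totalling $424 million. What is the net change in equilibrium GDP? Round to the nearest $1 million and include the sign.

Expenditure multiplier = 1/(1 − MPC) = 1/(1 − 0.75) = 1/0.25 = 4.
ΔG contributes k·ΔG = (+$461 million) / 0.25 = +$1,844 million.
ΔT of −$424 million changes first-round spending by −c·ΔT = +$318 million, contributing k·(−c·ΔT) = (+$318 million) / 0.25 = +$1,272 million.
Net ΔY = k(ΔG − c·ΔT) = (+$779 million) / 0.25 = +$3,116 million.

+$3,116 million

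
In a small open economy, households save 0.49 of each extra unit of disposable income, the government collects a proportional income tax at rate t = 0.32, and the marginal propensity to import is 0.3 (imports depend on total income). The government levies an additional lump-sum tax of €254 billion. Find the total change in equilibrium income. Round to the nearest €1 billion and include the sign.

−€136 billion

MPC = 1 − MPS = 1 − 0.49 = 0.51.
A lump-sum tax change of +€254 billion shifts disposable income by −€254 billion; first-round consumption changes by −c × ΔT = −0.51 × (+€254 billion) = −€129.54 billion.
Expenditure multiplier = 1/(1 − c(1−t) + m) = 1/(1 − 0.51×0.68 + 0.3) = 1/0.9532 ≈ 1.049.
The tax multiplier is −c × k ≈ −0.535, so ΔY = k × (−c·ΔT) = (−€129.54 billion) / 0.9532 ≈ −€136 billion.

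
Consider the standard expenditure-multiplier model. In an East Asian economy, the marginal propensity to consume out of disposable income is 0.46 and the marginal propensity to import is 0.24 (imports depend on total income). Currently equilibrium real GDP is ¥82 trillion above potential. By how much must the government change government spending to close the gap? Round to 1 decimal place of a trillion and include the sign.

Spending multiplier = 1/(1 − c + m) = 1/(1 − 0.46 + 0.24) = 1/0.78 ≈ 1.282.
Need ΔY = −¥82 trillion, so ΔG = ΔY/k = (−¥82 trillion) × 0.78 ≈ −¥64 trillion.
The government should cut government spending by ¥64 trillion.

−¥64.0 trillion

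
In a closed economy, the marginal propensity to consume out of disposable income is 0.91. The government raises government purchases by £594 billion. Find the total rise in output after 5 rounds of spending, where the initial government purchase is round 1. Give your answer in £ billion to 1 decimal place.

Round 1 adds ΔG = £594 billion; each later round is MPC = 0.91 times the previous.
After 5 rounds: 594 + 540.54 + 491.8914 + 447.621174 + 407.33526834 = ΔG·(1 − c^5)/(1 − c) = 594 × (1 − 0.6240321451)/0.09 ≈ £2,481.4 billion.

£2,481.4 billion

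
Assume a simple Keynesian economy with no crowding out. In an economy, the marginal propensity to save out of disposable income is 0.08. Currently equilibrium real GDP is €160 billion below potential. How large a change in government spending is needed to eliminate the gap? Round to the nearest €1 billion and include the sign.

MPC = 1 − MPS = 1 − 0.08 = 0.92.
Spending multiplier = 1/(1 − MPC) = 1/(1 − 0.92) = 1/0.08 = 12.5.
Need ΔY = +€160 billion, so ΔG = ΔY/k = (+€160 billion) × 0.08 ≈ +€13 billion.
The government should increase government spending by €13 billion.

+€13 billion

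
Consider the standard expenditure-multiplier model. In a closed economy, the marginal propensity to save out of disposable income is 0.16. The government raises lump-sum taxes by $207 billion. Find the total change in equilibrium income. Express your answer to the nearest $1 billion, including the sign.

−$1,087 billion

MPC = 1 − MPS = 1 − 0.16 = 0.84.
A lump-sum tax change of +$207 billion shifts disposable income by −$207 billion; first-round consumption changes by −c × ΔT = −0.84 × (+$207 billion) = −$173.88 billion.
Expenditure multiplier = 1/(1 − MPC) = 1/(1 − 0.84) = 1/0.16 = 6.25.
The tax multiplier is −c × k = −5.25, so ΔY = k × (−c·ΔT) = (−$173.88 billion) / 0.16 ≈ −$1,087 billion.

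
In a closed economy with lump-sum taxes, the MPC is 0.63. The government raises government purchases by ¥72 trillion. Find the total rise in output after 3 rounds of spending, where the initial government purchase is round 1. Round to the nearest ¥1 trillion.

Round 1 adds ΔG = ¥72 trillion; each later round is MPC = 0.63 times the previous.
After 3 rounds: 72 + 45.36 + 28.5768 = ΔG·(1 − c^3)/(1 − c) = 72 × (1 − 0.250047)/0.37 ≈ ¥146 trillion.

¥146 trillion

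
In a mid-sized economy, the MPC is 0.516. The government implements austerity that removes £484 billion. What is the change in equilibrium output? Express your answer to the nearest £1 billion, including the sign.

Expenditure multiplier = 1/(1 − MPC) = 1/(1 − 0.516) = 1/0.484 ≈ 2.066.
ΔY = k × ΔG = (−£484 billion) / 0.484 = −£1,000 billion.

−£1,000 billion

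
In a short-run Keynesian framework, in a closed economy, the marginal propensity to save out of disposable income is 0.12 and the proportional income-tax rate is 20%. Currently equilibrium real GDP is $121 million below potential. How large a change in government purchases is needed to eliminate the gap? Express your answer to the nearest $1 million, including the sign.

MPC = 1 − MPS = 1 − 0.12 = 0.88.
Spending multiplier = 1/(1 − c(1−t)) = 1/(1 − 0.88×0.8) = 1/0.296 ≈ 3.378.
Need ΔY = +$121 million, so ΔG = ΔY/k = (+$121 million) × 0.296 ≈ +$36 million.
The government should increase government purchases by $36 million.

+$36 million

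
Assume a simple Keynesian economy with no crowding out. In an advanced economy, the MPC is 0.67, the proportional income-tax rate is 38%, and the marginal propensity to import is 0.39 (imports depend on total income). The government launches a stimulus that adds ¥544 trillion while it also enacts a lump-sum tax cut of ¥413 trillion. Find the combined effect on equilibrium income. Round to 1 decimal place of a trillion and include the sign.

Expenditure multiplier = 1/(1 − c(1−t) + m) = 1/(1 − 0.67×0.62 + 0.39) = 1/0.9746 ≈ 1.026.
ΔG contributes k·ΔG = (+¥544 trillion) / 0.9746 ≈ +¥558.2 trillion.
ΔT of −¥413 trillion changes first-round spending by −c·ΔT = +¥276.71 trillion, contributing k·(−c·ΔT) = (+¥276.71 trillion) / 0.9746 ≈ +¥283.9 trillion.
Net ΔY = k(ΔG − c·ΔT) = (+¥820.71 trillion) / 0.9746 ≈ +¥842.1 trillion.

+¥842.1 trillion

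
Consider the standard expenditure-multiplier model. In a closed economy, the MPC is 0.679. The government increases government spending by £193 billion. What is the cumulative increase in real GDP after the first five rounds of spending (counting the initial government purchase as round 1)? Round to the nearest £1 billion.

£514 billion

Round 1 adds ΔG = £193 billion; each later round is MPC = 0.679 times the previous.
After 5 rounds: 193 + 131.047 + 88.980913 + 60.418039927 + 41.023849110433 = ΔG·(1 − c^5)/(1 − c) = 193 × (1 − 0.144327427699399)/0.321 ≈ £514 billion.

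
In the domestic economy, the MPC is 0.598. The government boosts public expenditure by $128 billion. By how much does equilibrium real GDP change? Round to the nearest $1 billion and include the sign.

+$318 billion

Spending multiplier = 1/(1 − MPC) = 1/(1 − 0.598) = 1/0.402 ≈ 2.488.
ΔY = k × ΔG = (+$128 billion) / 0.402 ≈ +$318 billion.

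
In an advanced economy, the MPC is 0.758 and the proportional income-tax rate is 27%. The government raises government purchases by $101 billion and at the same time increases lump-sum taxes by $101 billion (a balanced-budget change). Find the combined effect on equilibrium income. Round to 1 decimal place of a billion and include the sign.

+$54.7 billion

Expenditure multiplier = 1/(1 − c(1−t)) = 1/(1 − 0.758×0.73) = 1/0.44666 ≈ 2.239.
ΔG contributes k·ΔG = (+$101 billion) / 0.44666 ≈ +$226.1 billion.
ΔT of +$101 billion changes first-round spending by −c·ΔT = −$76.558 billion, contributing k·(−c·ΔT) = (−$76.558 billion) / 0.44666 ≈ −$171.4 billion.
Net ΔY = k(ΔG − c·ΔT) = (+$24.442 billion) / 0.44666 ≈ +$54.7 billion.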